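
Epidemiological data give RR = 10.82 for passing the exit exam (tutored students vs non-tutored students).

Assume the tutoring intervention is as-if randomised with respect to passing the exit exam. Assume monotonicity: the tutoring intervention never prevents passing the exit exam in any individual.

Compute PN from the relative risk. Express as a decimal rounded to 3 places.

PN ≈ 0.908

Under exogeneity and monotonicity, PN = (RR − 1) / RR = 1 − 1/RR.
PN = (10.82 − 1) / 10.82 = 9.82 / 10.82 ≈ 0.9076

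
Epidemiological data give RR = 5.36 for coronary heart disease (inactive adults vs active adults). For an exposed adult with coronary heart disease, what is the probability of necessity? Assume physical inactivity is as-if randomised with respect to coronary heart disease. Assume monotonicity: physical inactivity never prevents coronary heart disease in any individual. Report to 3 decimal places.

PN ≈ 0.813

Under exogeneity and monotonicity, PN = (RR − 1) / RR = 1 − 1/RR.
PN = (5.36 − 1) / 5.36 = 4.36 / 5.36 ≈ 0.8134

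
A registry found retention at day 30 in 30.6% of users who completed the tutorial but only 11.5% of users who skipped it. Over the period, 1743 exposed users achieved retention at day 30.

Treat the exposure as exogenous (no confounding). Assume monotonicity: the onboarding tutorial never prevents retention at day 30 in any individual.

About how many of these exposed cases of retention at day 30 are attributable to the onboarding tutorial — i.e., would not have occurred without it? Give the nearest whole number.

about 1088 cases

p₁ = 0.306, p₀ = 0.115.
PN = (p₁ − p₀)/p₁ = (0.306 − 0.115) / 0.306 ≈ 0.62418.
Attributable cases ≈ PN × (exposed cases) = 0.62418 × 1743 ≈ 1087.95.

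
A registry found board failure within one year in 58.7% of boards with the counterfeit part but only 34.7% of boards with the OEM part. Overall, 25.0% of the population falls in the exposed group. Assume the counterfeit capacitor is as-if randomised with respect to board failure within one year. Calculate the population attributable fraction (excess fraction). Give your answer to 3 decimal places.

p₁ = 0.587, p₀ = 0.347.
Overall risk P(Y=1) = π·p₁ + (1−π)·p₀ = 0.25×0.587 + 0.75×0.347 = 0.407.
Under exogeneity, PAF = [P(Y=1) − p₀] / P(Y=1).
PAF = (0.407 − 0.347) / 0.407 ≈ 0.1474

PAF ≈ 0.147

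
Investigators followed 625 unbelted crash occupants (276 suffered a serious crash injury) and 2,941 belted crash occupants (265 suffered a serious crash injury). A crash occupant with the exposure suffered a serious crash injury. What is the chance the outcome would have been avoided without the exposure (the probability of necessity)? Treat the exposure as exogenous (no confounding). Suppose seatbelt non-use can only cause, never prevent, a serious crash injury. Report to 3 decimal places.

p₁ = P(outcome | exposed) = 276/625 = 0.4416
p₀ = P(outcome | unexposed) = 265/2941 = 0.090105
Under exogeneity and monotonicity, PN = (p₁ − p₀) / p₁.
PN = (0.4416 − 0.090105) / 0.4416 = 0.35149 / 0.4416 ≈ 0.7960

PN ≈ 0.796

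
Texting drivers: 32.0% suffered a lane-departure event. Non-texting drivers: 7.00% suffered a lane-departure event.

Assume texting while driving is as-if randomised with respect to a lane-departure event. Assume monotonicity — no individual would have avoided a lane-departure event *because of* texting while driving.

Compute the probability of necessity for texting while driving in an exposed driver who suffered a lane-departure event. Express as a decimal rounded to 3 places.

p₁ = 0.32, p₀ = 0.07.
Under exogeneity and monotonicity, PN = (p₁ − p₀) / p₁.
PN = (0.32 − 0.07) / 0.32 = 0.25 / 0.32 ≈ 0.7812

PN ≈ 0.781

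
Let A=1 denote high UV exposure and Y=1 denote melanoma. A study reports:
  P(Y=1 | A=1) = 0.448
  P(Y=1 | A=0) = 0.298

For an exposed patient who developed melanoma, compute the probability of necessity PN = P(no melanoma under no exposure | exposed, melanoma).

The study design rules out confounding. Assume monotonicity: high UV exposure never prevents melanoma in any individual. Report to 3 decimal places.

PN ≈ 0.335

Let p₁ = 0.448, p₀ = 0.298.
Under exogeneity and monotonicity, PN = (p₁ − p₀) / p₁.
PN = (0.448 − 0.298) / 0.448 = 0.15 / 0.448 ≈ 0.3348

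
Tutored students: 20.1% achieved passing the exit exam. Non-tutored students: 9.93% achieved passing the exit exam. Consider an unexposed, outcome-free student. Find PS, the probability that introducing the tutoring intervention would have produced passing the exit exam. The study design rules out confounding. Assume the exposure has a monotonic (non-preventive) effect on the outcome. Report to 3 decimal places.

PS ≈ 0.113

p₁ = 0.201, p₀ = 0.0993.
Under exogeneity and monotonicity, PS = (p₁ − p₀) / (1 − p₀).
PS = (0.201 − 0.0993) / (1 − 0.0993) = 0.1017 / 0.9007 ≈ 0.1129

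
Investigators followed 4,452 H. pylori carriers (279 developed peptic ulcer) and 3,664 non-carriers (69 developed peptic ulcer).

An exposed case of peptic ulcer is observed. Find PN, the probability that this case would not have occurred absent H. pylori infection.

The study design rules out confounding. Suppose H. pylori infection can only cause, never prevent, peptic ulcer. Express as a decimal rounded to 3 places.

PN ≈ 0.699

p₁ = P(outcome | exposed) = 279/4452 = 0.062668
p₀ = P(outcome | unexposed) = 69/3664 = 0.018832
Under exogeneity and monotonicity, PN = (p₁ − p₀) / p₁.
PN = (0.062668 − 0.018832) / 0.062668 = 0.043837 / 0.062668 ≈ 0.6995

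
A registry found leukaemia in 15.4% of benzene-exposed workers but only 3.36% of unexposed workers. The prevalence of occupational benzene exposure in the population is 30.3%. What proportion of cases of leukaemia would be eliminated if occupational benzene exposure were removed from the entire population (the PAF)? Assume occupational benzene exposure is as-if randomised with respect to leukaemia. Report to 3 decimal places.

p₁ = 0.154, p₀ = 0.0336.
Overall risk P(Y=1) = π·p₁ + (1−π)·p₀ = 0.303×0.154 + 0.697×0.0336 = 0.070081.
Under exogeneity, PAF = [P(Y=1) − p₀] / P(Y=1).
PAF = (0.070081 − 0.0336) / 0.070081 ≈ 0.5206

PAF ≈ 0.521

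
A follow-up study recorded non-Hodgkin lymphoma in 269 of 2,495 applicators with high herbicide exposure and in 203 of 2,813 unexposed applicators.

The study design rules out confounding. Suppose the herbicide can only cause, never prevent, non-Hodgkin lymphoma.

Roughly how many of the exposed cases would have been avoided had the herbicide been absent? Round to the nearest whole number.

about 89 cases

p₁ = P(outcome | exposed) = 269/2495 = 0.10782
p₀ = P(outcome | unexposed) = 203/2813 = 0.072165
PN = (p₁ − p₀)/p₁ = (0.10782 − 0.072165) / 0.10782 ≈ 0.33066.
Attributable cases ≈ PN × (exposed cases) = 0.33066 × 269 ≈ 88.95.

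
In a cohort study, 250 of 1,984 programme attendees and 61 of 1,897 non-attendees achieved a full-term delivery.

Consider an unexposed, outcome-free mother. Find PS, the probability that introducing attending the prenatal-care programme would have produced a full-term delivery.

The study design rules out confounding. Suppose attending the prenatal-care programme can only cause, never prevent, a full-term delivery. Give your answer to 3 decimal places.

PS ≈ 0.097

p₁ = P(outcome | exposed) = 250/1984 = 0.12601
p₀ = P(outcome | unexposed) = 61/1897 = 0.032156
Under exogeneity and monotonicity, PS = (p₁ − p₀) / (1 − p₀).
PS = (0.12601 − 0.032156) / (1 − 0.032156) = 0.093852 / 0.96784 ≈ 0.0970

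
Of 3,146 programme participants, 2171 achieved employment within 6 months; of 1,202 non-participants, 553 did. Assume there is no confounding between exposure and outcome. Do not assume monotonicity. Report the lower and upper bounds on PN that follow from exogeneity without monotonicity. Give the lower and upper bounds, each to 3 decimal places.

p₁ = P(outcome | exposed) = 2171/3146 = 0.69008
p₀ = P(outcome | unexposed) = 553/1202 = 0.46007
Under exogeneity alone the bounds on PN are max{0,(p₁−p₀)/p₁} ≤ PN ≤ min{1,(1−p₀)/p₁}.
  lower = (p₁ − p₀)/p₁ = 0.23002 / 0.69008 ≈ 0.3333
  upper = min{1, (1 − p₀)/p₁} = 0.53993 / 0.69008 ≈ 0.7824

0.333 ≤ PN ≤ 0.782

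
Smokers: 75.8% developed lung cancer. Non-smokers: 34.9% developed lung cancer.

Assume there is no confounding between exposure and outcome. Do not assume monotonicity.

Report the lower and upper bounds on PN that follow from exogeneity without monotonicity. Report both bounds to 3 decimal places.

p₁ = 0.758, p₀ = 0.349.
Under exogeneity alone the bounds on PN are max{0,(p₁−p₀)/p₁} ≤ PN ≤ min{1,(1−p₀)/p₁}.
  lower = (p₁ − p₀)/p₁ = 0.409 / 0.758 ≈ 0.5396
  upper = min{1, (1 − p₀)/p₁} = 0.651 / 0.758 ≈ 0.8588

0.540 ≤ PN ≤ 0.859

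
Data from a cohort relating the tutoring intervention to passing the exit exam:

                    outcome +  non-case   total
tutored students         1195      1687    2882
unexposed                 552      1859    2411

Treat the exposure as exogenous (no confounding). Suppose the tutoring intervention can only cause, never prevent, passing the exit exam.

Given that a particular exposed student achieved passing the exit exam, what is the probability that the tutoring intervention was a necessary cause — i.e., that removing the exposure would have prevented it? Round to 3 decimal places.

p₁ = P(outcome | exposed) = 1195/2882 = 0.41464
p₀ = P(outcome | unexposed) = 552/2411 = 0.22895
Under exogeneity and monotonicity, PN = (p₁ − p₀)/p₁.
PN = (0.41464 − 0.22895) / 0.41464 ≈ 0.4478

PN ≈ 0.448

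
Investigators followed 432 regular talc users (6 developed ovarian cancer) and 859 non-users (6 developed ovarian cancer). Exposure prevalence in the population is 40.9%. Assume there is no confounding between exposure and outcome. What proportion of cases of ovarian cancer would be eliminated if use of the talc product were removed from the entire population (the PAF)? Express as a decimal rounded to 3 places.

p₁ = P(outcome | exposed) = 6/432 = 0.013889
p₀ = P(outcome | unexposed) = 6/859 = 0.0069849
Overall risk P(Y=1) = π·p₁ + (1−π)·p₀ = 0.409×0.013889 + 0.591×0.0069849 = 0.0098086.
Under exogeneity, PAF = [P(Y=1) − p₀] / P(Y=1).
PAF = (0.0098086 − 0.0069849) / 0.0098086 ≈ 0.2879

PAF ≈ 0.288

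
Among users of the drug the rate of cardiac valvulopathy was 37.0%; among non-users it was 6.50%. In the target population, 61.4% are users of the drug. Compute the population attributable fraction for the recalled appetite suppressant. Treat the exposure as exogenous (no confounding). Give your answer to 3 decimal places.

p₁ = 0.37, p₀ = 0.065.
Overall risk P(Y=1) = π·p₁ + (1−π)·p₀ = 0.614×0.37 + 0.386×0.065 = 0.25227.
Under exogeneity, PAF = [P(Y=1) − p₀] / P(Y=1).
PAF = (0.25227 − 0.065) / 0.25227 ≈ 0.7423

PAF ≈ 0.742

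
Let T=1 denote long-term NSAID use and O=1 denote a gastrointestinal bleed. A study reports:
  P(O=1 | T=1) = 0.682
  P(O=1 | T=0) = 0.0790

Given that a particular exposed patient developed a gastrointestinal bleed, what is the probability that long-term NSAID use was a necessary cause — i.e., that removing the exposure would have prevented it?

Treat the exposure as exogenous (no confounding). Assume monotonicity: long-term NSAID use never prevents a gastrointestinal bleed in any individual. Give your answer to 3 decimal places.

Let p₁ = 0.682, p₀ = 0.079.
Under exogeneity and monotonicity, PN = (p₁ − p₀) / p₁.
PN = (0.682 − 0.079) / 0.682 = 0.603 / 0.682 ≈ 0.8842

PN ≈ 0.884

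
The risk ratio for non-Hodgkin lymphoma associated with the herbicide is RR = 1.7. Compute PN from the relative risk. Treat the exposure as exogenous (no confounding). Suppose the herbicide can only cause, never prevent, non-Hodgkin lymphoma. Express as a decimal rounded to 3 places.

PN ≈ 0.412

Under exogeneity and monotonicity, PN = (RR − 1) / RR = 1 − 1/RR.
PN = (1.7 − 1) / 1.7 = 0.7 / 1.7 ≈ 0.4118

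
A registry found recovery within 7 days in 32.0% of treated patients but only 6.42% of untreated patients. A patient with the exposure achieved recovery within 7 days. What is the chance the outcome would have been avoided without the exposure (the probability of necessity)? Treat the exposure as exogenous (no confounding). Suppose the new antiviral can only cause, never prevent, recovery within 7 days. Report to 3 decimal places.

p₁ = 0.32, p₀ = 0.0642.
Under exogeneity and monotonicity, PN = (p₁ − p₀) / p₁.
PN = (0.32 − 0.0642) / 0.32 = 0.2558 / 0.32 ≈ 0.7994

PN ≈ 0.799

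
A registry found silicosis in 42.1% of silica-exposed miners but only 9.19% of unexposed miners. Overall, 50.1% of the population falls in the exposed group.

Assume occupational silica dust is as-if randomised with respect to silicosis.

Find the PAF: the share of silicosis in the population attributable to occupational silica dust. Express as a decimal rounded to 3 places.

PAF ≈ 0.642

p₁ = 0.421, p₀ = 0.0919.
Overall risk P(Y=1) = π·p₁ + (1−π)·p₀ = 0.501×0.421 + 0.499×0.0919 = 0.25678.
Under exogeneity, PAF = [P(Y=1) − p₀] / P(Y=1).
PAF = (0.25678 − 0.0919) / 0.25678 ≈ 0.6421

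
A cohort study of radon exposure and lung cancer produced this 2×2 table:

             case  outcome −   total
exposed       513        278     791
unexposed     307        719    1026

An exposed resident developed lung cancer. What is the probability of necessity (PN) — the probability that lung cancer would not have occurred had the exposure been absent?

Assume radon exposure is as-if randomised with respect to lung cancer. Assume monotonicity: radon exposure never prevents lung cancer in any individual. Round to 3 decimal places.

PN ≈ 0.539

p₁ = P(outcome | exposed) = 513/791 = 0.64855
p₀ = P(outcome | unexposed) = 307/1026 = 0.29922
Under exogeneity and monotonicity, PN = (p₁ − p₀) / p₁.
PN = (0.64855 − 0.29922) / 0.64855 = 0.34933 / 0.64855 ≈ 0.5386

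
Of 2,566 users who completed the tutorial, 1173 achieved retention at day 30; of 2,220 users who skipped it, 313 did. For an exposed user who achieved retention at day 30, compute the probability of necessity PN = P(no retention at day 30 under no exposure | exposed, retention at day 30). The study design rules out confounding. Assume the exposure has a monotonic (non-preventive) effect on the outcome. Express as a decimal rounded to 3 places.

p₁ = P(outcome | exposed) = 1173/2566 = 0.45713
p₀ = P(outcome | unexposed) = 313/2220 = 0.14099
Under exogeneity and monotonicity, PN = (p₁ − p₀) / p₁.
PN = (0.45713 − 0.14099) / 0.45713 = 0.31614 / 0.45713 ≈ 0.6916

PN ≈ 0.692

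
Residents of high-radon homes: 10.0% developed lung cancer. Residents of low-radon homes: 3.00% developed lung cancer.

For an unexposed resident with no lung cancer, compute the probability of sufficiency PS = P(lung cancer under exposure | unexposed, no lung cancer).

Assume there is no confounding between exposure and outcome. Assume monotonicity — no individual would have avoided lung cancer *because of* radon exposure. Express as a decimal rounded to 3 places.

PS ≈ 0.072

p₁ = 0.1, p₀ = 0.03.
Under exogeneity and monotonicity, PS = (p₁ − p₀) / (1 − p₀).
PS = (0.1 − 0.03) / (1 − 0.03) = 0.07 / 0.97 ≈ 0.0722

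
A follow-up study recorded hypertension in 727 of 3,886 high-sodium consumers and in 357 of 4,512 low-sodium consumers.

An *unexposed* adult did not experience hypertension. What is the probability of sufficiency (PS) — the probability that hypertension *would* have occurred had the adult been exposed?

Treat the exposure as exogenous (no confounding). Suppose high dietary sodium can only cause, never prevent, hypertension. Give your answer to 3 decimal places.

PS ≈ 0.117

p₁ = P(outcome | exposed) = 727/3886 = 0.18708
p₀ = P(outcome | unexposed) = 357/4512 = 0.079122
Under exogeneity and monotonicity, PS = (p₁ − p₀) / (1 − p₀).
PS = (0.18708 − 0.079122) / (1 − 0.079122) = 0.10796 / 0.92088 ≈ 0.1172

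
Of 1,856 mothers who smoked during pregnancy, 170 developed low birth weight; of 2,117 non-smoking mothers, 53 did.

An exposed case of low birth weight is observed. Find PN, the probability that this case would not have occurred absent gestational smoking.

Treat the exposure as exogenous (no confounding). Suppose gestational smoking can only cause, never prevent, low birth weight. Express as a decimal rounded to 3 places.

PN ≈ 0.727

p₁ = P(outcome | exposed) = 170/1856 = 0.091595
p₀ = P(outcome | unexposed) = 53/2117 = 0.025035
Under exogeneity and monotonicity, PN = (p₁ − p₀) / p₁.
PN = (0.091595 − 0.025035) / 0.091595 = 0.066559 / 0.091595 ≈ 0.7267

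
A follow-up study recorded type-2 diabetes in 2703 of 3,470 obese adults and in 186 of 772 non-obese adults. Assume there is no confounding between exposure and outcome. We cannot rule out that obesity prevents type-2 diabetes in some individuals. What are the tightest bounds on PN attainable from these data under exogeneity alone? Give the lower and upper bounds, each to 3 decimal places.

p₁ = P(outcome | exposed) = 2703/3470 = 0.77896
p₀ = P(outcome | unexposed) = 186/772 = 0.24093
Under exogeneity alone the bounds on PN are max{0,(p₁−p₀)/p₁} ≤ PN ≤ min{1,(1−p₀)/p₁}.
  lower = (p₁ − p₀)/p₁ = 0.53803 / 0.77896 ≈ 0.6907
  upper = min{1, (1 − p₀)/p₁} = 0.75907 / 0.77896 ≈ 0.9745

0.691 ≤ PN ≤ 0.974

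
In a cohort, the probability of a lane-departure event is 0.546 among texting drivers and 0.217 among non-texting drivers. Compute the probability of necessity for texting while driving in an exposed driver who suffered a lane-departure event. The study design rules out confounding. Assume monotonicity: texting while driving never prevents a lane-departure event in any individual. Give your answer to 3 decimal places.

PN ≈ 0.603

Let p₁ = 0.546, p₀ = 0.217.
Under exogeneity and monotonicity, PN = (p₁ − p₀) / p₁.
PN = (0.546 − 0.217) / 0.546 = 0.329 / 0.546 ≈ 0.6026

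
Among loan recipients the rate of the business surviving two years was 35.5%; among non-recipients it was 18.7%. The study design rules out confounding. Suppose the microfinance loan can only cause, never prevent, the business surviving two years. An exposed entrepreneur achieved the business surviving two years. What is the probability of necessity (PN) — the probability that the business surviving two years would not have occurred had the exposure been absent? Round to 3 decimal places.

PN ≈ 0.473

p₁ = 0.355, p₀ = 0.187.
Under exogeneity and monotonicity, PN = (p₁ − p₀) / p₁.
PN = (0.355 − 0.187) / 0.355 = 0.168 / 0.355 ≈ 0.4732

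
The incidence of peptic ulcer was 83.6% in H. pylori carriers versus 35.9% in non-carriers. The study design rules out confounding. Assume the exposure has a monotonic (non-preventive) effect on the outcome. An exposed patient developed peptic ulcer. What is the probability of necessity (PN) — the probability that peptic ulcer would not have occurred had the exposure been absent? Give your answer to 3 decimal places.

p₁ = 0.836, p₀ = 0.359.
Under exogeneity and monotonicity, PN = (p₁ − p₀) / p₁.
PN = (0.836 − 0.359) / 0.836 = 0.477 / 0.836 ≈ 0.5706

PN ≈ 0.571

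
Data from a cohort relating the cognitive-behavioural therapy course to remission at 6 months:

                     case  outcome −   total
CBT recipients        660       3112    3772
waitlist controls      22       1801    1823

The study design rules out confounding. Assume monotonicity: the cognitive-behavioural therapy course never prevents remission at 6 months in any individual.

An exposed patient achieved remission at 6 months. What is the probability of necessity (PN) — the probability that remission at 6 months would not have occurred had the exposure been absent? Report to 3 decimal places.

PN ≈ 0.931

p₁ = P(outcome | exposed) = 660/3772 = 0.17497
p₀ = P(outcome | unexposed) = 22/1823 = 0.012068
Under exogeneity and monotonicity, PN = (p₁ − p₀)/p₁.
PN = (0.17497 − 0.012068) / 0.17497 ≈ 0.9310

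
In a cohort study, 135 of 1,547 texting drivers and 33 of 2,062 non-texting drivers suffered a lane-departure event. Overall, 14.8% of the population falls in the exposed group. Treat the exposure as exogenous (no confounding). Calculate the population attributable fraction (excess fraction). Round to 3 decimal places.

p₁ = P(outcome | exposed) = 135/1547 = 0.087266
p₀ = P(outcome | unexposed) = 33/2062 = 0.016004
Overall risk P(Y=1) = π·p₁ + (1−π)·p₀ = 0.148×0.087266 + 0.852×0.016004 = 0.026551.
Under exogeneity, PAF = [P(Y=1) − p₀] / P(Y=1).
PAF = (0.026551 − 0.016004) / 0.026551 ≈ 0.3972

PAF ≈ 0.397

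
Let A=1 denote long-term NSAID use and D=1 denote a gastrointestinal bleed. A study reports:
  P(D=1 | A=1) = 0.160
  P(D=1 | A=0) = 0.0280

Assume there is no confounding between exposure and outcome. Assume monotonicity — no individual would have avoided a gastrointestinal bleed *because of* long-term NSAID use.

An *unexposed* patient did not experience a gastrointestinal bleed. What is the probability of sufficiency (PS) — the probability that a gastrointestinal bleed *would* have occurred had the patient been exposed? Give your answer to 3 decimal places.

PS ≈ 0.136

Let p₁ = 0.16, p₀ = 0.028.
Under exogeneity and monotonicity, PS = (p₁ − p₀) / (1 − p₀).
PS = (0.16 − 0.028) / (1 − 0.028) = 0.132 / 0.972 ≈ 0.1358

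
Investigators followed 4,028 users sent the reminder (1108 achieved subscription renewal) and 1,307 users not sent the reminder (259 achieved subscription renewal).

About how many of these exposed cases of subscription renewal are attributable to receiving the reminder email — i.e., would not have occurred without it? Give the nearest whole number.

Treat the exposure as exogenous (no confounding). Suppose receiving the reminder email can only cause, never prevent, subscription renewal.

about 310 cases

p₁ = P(outcome | exposed) = 1108/4028 = 0.27507
p₀ = P(outcome | unexposed) = 259/1307 = 0.19816
PN = (p₁ − p₀)/p₁ = (0.27507 − 0.19816) / 0.27507 ≈ 0.27960.
Attributable cases ≈ PN × (exposed cases) = 0.27960 × 1108 ≈ 309.80.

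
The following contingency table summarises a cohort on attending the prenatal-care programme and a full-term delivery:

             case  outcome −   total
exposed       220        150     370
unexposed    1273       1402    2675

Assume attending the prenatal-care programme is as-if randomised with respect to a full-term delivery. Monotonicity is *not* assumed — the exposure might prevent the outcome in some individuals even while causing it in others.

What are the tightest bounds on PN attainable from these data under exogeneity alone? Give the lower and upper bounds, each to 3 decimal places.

p₁ = P(outcome | exposed) = 220/370 = 0.59459
p₀ = P(outcome | unexposed) = 1273/2675 = 0.47589
Under exogeneity alone the bounds on PN are max{0,(p₁−p₀)/p₁} ≤ PN ≤ min{1,(1−p₀)/p₁}.
  lower = (p₁ − p₀)/p₁ = 0.11871 / 0.59459 ≈ 0.1996
  upper = min{1, (1 − p₀)/p₁} = 0.52411 / 0.59459 ≈ 0.8815

0.200 ≤ PN ≤ 0.881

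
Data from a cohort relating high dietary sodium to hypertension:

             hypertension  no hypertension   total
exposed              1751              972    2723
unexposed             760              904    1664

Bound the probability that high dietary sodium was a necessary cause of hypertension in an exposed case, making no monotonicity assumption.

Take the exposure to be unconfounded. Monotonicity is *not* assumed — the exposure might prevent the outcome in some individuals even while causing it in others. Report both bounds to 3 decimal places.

p₁ = P(outcome | exposed) = 1751/2723 = 0.64304
p₀ = P(outcome | unexposed) = 760/1664 = 0.45673
Under exogeneity alone the bounds on PN are max{0,(p₁−p₀)/p₁} ≤ PN ≤ min{1,(1−p₀)/p₁}.
  lower = (p₁ − p₀)/p₁ = 0.18631 / 0.64304 ≈ 0.2897
  upper = min{1, (1 − p₀)/p₁} = 0.54327 / 0.64304 ≈ 0.8448

0.290 ≤ PN ≤ 0.845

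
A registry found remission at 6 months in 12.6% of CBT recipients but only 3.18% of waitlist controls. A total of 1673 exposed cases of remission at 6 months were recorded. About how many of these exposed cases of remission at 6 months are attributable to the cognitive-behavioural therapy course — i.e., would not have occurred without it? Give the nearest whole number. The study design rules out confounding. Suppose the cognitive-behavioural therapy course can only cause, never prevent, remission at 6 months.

p₁ = 0.126, p₀ = 0.0318.
PN = (p₁ − p₀)/p₁ = (0.126 − 0.0318) / 0.126 ≈ 0.74762.
Attributable cases ≈ PN × (exposed cases) = 0.74762 × 1673 ≈ 1250.77.

about 1251 cases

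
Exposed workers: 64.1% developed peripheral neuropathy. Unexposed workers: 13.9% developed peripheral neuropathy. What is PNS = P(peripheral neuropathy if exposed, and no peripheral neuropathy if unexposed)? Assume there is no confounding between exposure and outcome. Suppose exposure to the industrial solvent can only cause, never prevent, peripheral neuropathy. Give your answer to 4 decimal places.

PNS ≈ 0.5020

p₁ = 0.641, p₀ = 0.139.
Under exogeneity and monotonicity, PNS = p₁ − p₀.
PNS = 0.641 − 0.139 = 0.502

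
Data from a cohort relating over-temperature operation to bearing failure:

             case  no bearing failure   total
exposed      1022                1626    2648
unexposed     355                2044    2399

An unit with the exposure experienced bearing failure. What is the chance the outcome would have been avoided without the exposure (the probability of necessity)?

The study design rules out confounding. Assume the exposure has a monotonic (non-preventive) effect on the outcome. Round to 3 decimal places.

PN ≈ 0.617

p₁ = P(outcome | exposed) = 1022/2648 = 0.38595
p₀ = P(outcome | unexposed) = 355/2399 = 0.14798
Under exogeneity and monotonicity, PN = (p₁ − p₀) / p₁.
PN = (0.38595 − 0.14798) / 0.38595 = 0.23797 / 0.38595 ≈ 0.6166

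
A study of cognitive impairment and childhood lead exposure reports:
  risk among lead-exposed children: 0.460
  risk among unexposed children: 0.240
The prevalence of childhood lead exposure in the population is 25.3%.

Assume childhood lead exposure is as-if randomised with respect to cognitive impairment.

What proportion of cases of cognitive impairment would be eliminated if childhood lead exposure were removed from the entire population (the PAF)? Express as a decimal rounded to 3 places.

Let p₁ = 0.46, p₀ = 0.24.
Overall risk P(Y=1) = π·p₁ + (1−π)·p₀ = 0.253×0.46 + 0.747×0.24 = 0.29566.
Under exogeneity, PAF = [P(Y=1) − p₀] / P(Y=1).
PAF = (0.29566 − 0.24) / 0.29566 ≈ 0.1883

PAF ≈ 0.188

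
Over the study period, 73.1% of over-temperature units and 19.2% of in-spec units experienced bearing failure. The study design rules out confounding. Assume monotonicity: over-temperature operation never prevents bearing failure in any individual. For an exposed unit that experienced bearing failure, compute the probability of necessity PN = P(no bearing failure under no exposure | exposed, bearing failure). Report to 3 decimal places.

p₁ = 0.731, p₀ = 0.192.
Under exogeneity and monotonicity, PN = (p₁ − p₀) / p₁.
PN = (0.731 − 0.192) / 0.731 = 0.539 / 0.731 ≈ 0.7373

PN ≈ 0.737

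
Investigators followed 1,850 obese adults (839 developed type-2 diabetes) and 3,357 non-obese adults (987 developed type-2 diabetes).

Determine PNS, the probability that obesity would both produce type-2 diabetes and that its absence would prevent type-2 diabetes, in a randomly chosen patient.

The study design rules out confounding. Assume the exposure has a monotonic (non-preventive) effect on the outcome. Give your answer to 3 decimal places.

p₁ = P(outcome | exposed) = 839/1850 = 0.45351
p₀ = P(outcome | unexposed) = 987/3357 = 0.29401
Under exogeneity and monotonicity, PNS = p₁ − p₀.
PNS = 0.45351 − 0.29401 = 0.1595

PNS ≈ 0.160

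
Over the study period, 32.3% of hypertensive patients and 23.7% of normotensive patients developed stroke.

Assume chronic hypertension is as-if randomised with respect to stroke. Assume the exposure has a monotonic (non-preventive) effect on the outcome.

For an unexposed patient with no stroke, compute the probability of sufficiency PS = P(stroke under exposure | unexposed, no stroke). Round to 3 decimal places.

p₁ = 0.323, p₀ = 0.237.
Under exogeneity and monotonicity, PS = (p₁ − p₀) / (1 − p₀).
PS = (0.323 − 0.237) / (1 − 0.237) = 0.086 / 0.763 ≈ 0.1127

PS ≈ 0.113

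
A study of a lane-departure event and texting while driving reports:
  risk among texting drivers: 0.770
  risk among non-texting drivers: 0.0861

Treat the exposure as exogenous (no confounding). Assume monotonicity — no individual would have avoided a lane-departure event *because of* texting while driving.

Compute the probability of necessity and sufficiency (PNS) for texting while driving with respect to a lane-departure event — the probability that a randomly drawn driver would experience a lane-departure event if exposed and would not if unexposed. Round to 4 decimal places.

Let p₁ = 0.77, p₀ = 0.0861.
Under exogeneity and monotonicity, PNS = p₁ − p₀.
PNS = 0.77 − 0.0861 = 0.6839

PNS ≈ 0.6839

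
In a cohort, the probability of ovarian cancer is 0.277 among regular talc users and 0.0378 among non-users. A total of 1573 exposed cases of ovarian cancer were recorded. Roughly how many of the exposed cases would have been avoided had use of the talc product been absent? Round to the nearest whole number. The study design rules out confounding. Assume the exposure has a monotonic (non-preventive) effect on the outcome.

about 1358 cases

Let p₁ = 0.277, p₀ = 0.0378.
PN = (p₁ − p₀)/p₁ = (0.277 − 0.0378) / 0.277 ≈ 0.86354.
Attributable cases ≈ PN × (exposed cases) = 0.86354 × 1573 ≈ 1358.35.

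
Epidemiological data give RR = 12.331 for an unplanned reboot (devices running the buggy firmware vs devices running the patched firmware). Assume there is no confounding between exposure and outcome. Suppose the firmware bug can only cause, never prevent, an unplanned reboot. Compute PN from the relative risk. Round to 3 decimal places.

PN ≈ 0.919

Under exogeneity and monotonicity, PN = (RR − 1) / RR = 1 − 1/RR.
PN = (12.331 − 1) / 12.331 = 11.33 / 12.331 ≈ 0.9189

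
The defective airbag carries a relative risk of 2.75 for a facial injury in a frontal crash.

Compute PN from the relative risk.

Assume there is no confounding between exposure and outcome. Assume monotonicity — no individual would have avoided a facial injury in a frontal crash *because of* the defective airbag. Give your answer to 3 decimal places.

PN ≈ 0.636

Under exogeneity and monotonicity, PN = (RR − 1) / RR = 1 − 1/RR.
PN = (2.75 − 1) / 2.75 = 1.75 / 2.75 ≈ 0.6364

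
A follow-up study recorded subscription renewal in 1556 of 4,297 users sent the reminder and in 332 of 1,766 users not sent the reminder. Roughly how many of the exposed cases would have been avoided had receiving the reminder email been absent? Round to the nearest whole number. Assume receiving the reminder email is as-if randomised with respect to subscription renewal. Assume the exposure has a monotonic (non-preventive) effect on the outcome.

p₁ = P(outcome | exposed) = 1556/4297 = 0.36211
p₀ = P(outcome | unexposed) = 332/1766 = 0.188
PN = (p₁ − p₀)/p₁ = (0.36211 − 0.188) / 0.36211 ≈ 0.48084.
Attributable cases ≈ PN × (exposed cases) = 0.48084 × 1556 ≈ 748.18.

about 748 cases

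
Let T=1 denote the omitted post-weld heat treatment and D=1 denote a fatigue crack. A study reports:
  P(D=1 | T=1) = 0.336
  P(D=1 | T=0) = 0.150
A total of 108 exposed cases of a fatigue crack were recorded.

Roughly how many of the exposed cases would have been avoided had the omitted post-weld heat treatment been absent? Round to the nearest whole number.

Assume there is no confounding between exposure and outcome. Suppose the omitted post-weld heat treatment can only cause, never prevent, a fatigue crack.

about 60 cases

Let p₁ = 0.336, p₀ = 0.15.
PN = (p₁ − p₀)/p₁ = (0.336 − 0.15) / 0.336 ≈ 0.55357.
Attributable cases ≈ PN × (exposed cases) = 0.55357 × 108 ≈ 59.79.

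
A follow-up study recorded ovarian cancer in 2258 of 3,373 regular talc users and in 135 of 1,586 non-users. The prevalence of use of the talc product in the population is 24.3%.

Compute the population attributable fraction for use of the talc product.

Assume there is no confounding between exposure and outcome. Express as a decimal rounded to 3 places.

PAF ≈ 0.625

p₁ = P(outcome | exposed) = 2258/3373 = 0.66943
p₀ = P(outcome | unexposed) = 135/1586 = 0.08512
Overall risk P(Y=1) = π·p₁ + (1−π)·p₀ = 0.243×0.66943 + 0.757×0.08512 = 0.22711.
Under exogeneity, PAF = [P(Y=1) − p₀] / P(Y=1).
PAF = (0.22711 − 0.08512) / 0.22711 ≈ 0.6252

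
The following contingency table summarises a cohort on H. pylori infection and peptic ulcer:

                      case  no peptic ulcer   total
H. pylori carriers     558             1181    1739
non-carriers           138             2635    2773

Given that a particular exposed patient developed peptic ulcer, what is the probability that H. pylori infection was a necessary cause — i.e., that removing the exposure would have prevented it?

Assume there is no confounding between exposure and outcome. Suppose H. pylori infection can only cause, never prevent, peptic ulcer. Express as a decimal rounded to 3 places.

PN ≈ 0.845

p₁ = P(outcome | exposed) = 558/1739 = 0.32087
p₀ = P(outcome | unexposed) = 138/2773 = 0.049766
Under exogeneity and monotonicity, PN = (p₁ − p₀) / p₁.
PN = (0.32087 − 0.049766) / 0.32087 = 0.27111 / 0.32087 ≈ 0.8449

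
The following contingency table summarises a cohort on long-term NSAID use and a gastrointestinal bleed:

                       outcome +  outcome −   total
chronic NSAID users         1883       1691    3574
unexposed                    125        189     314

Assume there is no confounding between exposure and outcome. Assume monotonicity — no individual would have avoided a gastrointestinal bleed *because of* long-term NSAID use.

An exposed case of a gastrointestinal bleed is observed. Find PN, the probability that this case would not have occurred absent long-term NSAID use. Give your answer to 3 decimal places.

p₁ = P(outcome | exposed) = 1883/3574 = 0.52686
p₀ = P(outcome | unexposed) = 125/314 = 0.39809
Under exogeneity and monotonicity, PN = (p₁ − p₀) / p₁.
PN = (0.52686 − 0.39809) / 0.52686 = 0.12877 / 0.52686 ≈ 0.2444

PN ≈ 0.244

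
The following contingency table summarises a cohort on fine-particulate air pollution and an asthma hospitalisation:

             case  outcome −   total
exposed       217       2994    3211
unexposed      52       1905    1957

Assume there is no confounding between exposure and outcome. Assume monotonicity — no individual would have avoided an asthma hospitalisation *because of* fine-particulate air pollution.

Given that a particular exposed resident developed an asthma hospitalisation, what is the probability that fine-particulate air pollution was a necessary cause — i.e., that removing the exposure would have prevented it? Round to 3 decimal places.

p₁ = P(outcome | exposed) = 217/3211 = 0.06758
p₀ = P(outcome | unexposed) = 52/1957 = 0.026571
Under exogeneity and monotonicity, PN = (p₁ − p₀)/p₁.
PN = (0.06758 − 0.026571) / 0.06758 ≈ 0.6068

PN ≈ 0.607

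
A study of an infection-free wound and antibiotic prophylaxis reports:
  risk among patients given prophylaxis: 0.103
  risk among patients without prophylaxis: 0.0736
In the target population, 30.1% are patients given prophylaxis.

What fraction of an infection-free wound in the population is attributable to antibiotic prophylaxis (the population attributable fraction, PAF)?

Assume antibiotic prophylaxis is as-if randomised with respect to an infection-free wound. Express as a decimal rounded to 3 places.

PAF ≈ 0.107

Let p₁ = 0.103, p₀ = 0.0736.
Overall risk P(Y=1) = π·p₁ + (1−π)·p₀ = 0.301×0.103 + 0.699×0.0736 = 0.082449.
Under exogeneity, PAF = [P(Y=1) − p₀] / P(Y=1).
PAF = (0.082449 − 0.0736) / 0.082449 ≈ 0.1073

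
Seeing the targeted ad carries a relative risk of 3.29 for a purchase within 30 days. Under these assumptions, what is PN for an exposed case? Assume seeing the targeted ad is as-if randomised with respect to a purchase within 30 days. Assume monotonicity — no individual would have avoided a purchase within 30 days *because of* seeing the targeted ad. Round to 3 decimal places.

PN ≈ 0.696

Under exogeneity and monotonicity, PN = (RR − 1) / RR = 1 − 1/RR.
PN = (3.29 − 1) / 3.29 = 2.29 / 3.29 ≈ 0.6960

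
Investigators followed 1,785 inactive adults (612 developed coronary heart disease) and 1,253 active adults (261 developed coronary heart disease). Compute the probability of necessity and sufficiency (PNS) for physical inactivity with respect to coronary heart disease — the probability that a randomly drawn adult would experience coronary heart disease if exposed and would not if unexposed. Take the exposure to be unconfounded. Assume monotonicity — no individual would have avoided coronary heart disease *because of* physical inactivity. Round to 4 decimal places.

p₁ = P(outcome | exposed) = 612/1785 = 0.34286
p₀ = P(outcome | unexposed) = 261/1253 = 0.2083
Under exogeneity and monotonicity, PNS = p₁ − p₀.
PNS = 0.34286 − 0.2083 = 0.13456

PNS ≈ 0.1346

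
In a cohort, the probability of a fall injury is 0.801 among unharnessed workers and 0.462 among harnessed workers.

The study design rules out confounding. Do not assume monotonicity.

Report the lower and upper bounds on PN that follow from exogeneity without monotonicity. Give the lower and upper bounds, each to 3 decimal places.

0.423 ≤ PN ≤ 0.672

Let p₁ = 0.801, p₀ = 0.462.
Under exogeneity alone the bounds on PN are max{0,(p₁−p₀)/p₁} ≤ PN ≤ min{1,(1−p₀)/p₁}.
  lower = (p₁ − p₀)/p₁ = 0.339 / 0.801 ≈ 0.4232
  upper = min{1, (1 − p₀)/p₁} = 0.538 / 0.801 ≈ 0.6717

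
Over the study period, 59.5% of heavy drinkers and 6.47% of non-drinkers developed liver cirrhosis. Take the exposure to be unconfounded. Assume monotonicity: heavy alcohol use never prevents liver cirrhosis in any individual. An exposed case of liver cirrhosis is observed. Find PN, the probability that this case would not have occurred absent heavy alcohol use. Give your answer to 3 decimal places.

PN ≈ 0.891

p₁ = 0.595, p₀ = 0.0647.
Under exogeneity and monotonicity, PN = (p₁ − p₀) / p₁.
PN = (0.595 − 0.0647) / 0.595 = 0.5303 / 0.595 ≈ 0.8913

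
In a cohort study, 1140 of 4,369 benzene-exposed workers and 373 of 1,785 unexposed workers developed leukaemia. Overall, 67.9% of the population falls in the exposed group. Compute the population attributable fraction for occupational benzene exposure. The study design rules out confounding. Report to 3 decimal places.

p₁ = P(outcome | exposed) = 1140/4369 = 0.26093
p₀ = P(outcome | unexposed) = 373/1785 = 0.20896
Overall risk P(Y=1) = π·p₁ + (1−π)·p₀ = 0.679×0.26093 + 0.321×0.20896 = 0.24425.
Under exogeneity, PAF = [P(Y=1) − p₀] / P(Y=1).
PAF = (0.24425 − 0.20896) / 0.24425 ≈ 0.1445

PAF ≈ 0.144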